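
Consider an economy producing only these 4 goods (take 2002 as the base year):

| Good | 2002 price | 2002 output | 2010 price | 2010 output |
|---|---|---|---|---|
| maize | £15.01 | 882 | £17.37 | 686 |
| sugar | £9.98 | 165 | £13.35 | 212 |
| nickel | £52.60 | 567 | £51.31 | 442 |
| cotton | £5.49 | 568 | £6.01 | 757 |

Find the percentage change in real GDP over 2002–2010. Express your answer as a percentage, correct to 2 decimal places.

-16.75%

Real GDP 2002 = Nominal GDP 2002 = 15.01·882 + 9.98·165 + 52.60·567 + 5.49·568 = 47828.04.
Real GDP 2010 (at 2002 prices) = 15.01·686 + 9.98·212 + 52.60·442 + 5.49·757 = 39817.75.
Real growth = 39817.75/47828.04 − 1 = -0.1675.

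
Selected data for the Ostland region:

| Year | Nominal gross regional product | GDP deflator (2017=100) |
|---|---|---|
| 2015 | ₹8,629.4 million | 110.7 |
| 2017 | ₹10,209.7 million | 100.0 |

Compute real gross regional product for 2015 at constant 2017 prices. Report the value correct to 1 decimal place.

₹7,795.3 million

Real gross regional product = Nominal / (GDP deflator/100) = 8629.4 / 1.107 = 7795.30.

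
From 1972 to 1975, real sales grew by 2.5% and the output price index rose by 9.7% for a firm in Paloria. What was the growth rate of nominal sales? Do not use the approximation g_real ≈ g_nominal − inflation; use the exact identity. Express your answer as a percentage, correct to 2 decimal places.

(1 + g_nom) = (1 + g_real)(1 + π) = 1.0250 × 1.0970 = 1.12443.

12.44%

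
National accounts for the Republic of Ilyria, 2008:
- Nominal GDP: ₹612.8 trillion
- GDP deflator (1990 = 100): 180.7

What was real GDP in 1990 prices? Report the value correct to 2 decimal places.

Real GDP = Nominal / (GDP deflator/100) = 612.8 / 1.807 = 339.13.

₹339.13 trillion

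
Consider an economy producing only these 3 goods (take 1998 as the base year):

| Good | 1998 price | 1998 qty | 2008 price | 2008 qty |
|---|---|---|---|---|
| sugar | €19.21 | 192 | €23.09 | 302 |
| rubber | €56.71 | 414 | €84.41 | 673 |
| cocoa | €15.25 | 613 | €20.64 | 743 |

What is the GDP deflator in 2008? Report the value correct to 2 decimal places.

143.07

Nominal GDP 2008 = 23.09·302 + 84.41·673 + 20.64·743 = 79116.63.
Real GDP 2008 (at 1998 prices) = 19.21·302 + 56.71·673 + 15.25·743 = 55298.00.
Deflator = Nominal/Real × 100 = 79116.63/55298.00 × 100 = 143.073.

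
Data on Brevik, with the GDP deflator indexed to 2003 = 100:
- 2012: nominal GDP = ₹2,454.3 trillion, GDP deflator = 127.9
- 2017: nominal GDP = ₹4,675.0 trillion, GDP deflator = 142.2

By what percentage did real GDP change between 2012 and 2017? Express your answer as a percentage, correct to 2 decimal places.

Real GDP 2012 = 2454.3 / 1.279 = 1918.92.
Real GDP 2017 = 4675.0 / 1.422 = 3287.62.
Real growth = 3287.62 / 1918.92 − 1 = 0.7133.

71.33%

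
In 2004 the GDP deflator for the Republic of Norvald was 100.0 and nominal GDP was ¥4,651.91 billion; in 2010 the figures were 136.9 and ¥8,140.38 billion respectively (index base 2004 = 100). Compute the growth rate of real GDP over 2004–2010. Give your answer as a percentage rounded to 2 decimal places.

27.82%

Deflate each year: 2004 → 4651.91/1.000 = 4651.91; 2010 → 8140.38/1.369 = 5946.22.
So real GDP changed by 5946.22/4651.91 − 1 = 0.2782, i.e. 27.82%.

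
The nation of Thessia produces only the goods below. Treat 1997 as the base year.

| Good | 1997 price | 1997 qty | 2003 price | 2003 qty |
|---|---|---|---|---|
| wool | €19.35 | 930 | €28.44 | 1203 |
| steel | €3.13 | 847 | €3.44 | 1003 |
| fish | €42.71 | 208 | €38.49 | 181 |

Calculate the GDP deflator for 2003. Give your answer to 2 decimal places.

130.70

Nominal GDP 2003 = 28.44·1203 + 3.44·1003 + 38.49·181 = 44630.33.
Real GDP 2003 (at 1997 prices) = 19.35·1203 + 3.13·1003 + 42.71·181 = 34147.95.
Deflator = Nominal/Real × 100 = 44630.33/34147.95 × 100 = 130.697.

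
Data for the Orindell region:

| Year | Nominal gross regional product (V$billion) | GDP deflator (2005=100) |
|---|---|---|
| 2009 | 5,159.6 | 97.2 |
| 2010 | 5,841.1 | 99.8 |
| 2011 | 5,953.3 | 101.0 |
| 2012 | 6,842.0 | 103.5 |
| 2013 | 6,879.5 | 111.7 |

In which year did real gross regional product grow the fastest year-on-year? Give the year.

2010: real = 5841.1/0.998 = 5852.81; growth vs 2009 (5308.23) = 10.26%.
2011: real = 5953.3/1.010 = 5894.36; growth vs 2010 (5852.81) = 0.71%.
2012: real = 6842.0/1.035 = 6610.63; growth vs 2011 (5894.36) = 12.15%.
2013: real = 6879.5/1.117 = 6158.91; growth vs 2012 (6610.63) = -6.83%.

2012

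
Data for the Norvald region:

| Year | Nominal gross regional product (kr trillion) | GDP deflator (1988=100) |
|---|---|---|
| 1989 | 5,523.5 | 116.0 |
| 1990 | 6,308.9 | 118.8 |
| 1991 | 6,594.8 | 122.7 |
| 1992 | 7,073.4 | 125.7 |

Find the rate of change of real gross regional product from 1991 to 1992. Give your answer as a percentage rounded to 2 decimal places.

4.70%

Real gross regional product 1991 = 6594.8/1.227 = 5374.74.
Real gross regional product 1992 = 7073.4/1.257 = 5627.21.
Change = 5627.21/5374.74 − 1 = 0.0470.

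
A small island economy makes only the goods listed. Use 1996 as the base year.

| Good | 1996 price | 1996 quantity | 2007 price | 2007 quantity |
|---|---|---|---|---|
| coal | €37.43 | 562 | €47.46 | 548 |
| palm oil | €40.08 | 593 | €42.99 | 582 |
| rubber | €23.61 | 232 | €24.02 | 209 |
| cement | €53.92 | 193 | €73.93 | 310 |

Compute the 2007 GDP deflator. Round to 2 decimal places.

120.58

Nominal GDP 2007 = 47.46·548 + 42.99·582 + 24.02·209 + 73.93·310 = 78966.74.
Real GDP 2007 (at 1996 prices) = 37.43·548 + 40.08·582 + 23.61·209 + 53.92·310 = 65487.89.
Deflator = Nominal/Real × 100 = 78966.74/65487.89 × 100 = 120.582.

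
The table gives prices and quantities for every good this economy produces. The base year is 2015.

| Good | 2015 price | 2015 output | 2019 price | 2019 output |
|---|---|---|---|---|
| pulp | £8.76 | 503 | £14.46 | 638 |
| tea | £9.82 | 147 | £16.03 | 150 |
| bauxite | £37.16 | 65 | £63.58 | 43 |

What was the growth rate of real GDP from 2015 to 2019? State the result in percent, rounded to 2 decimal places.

4.77%

Real GDP 2015 = Nominal GDP 2015 = 8.76·503 + 9.82·147 + 37.16·65 = 8265.22.
Real GDP 2019 (at 2015 prices) = 8.76·638 + 9.82·150 + 37.16·43 = 8659.76.
Real growth = 8659.76/8265.22 − 1 = 0.0477.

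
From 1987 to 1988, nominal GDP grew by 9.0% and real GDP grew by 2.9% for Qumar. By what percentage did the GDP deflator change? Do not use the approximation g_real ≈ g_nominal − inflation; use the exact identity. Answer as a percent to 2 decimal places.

(1 + g_nom) = (1 + g_real)(1 + π), so π = 1.0900 / 1.0290 − 1 = 0.05928.

5.93%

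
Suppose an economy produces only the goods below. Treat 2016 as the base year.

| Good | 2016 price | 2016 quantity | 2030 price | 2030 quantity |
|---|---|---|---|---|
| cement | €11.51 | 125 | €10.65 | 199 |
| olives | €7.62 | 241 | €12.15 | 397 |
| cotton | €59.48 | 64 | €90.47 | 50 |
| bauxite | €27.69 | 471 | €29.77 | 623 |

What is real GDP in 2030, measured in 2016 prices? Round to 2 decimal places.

€25540.50

Real GDP 2030 = Σ (p_2016 × q_2030) = 11.51·199 + 7.62·397 + 59.48·50 + 27.69·623 = 25540.50.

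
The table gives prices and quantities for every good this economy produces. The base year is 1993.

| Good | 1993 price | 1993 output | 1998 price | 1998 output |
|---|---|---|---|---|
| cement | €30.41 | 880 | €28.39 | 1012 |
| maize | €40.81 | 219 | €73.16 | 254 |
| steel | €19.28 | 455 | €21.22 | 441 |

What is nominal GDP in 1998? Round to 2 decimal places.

€56671.34

Nominal GDP 1998 = Σ (p_1998 × q_1998) = 28.39·1012 + 73.16·254 + 21.22·441 = 56671.34.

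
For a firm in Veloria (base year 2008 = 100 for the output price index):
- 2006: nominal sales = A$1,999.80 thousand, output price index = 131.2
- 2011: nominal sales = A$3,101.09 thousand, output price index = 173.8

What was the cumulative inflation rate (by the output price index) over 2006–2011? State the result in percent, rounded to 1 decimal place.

Price-level change = 173.8 / 131.2 − 1 = 0.3247.

32.5%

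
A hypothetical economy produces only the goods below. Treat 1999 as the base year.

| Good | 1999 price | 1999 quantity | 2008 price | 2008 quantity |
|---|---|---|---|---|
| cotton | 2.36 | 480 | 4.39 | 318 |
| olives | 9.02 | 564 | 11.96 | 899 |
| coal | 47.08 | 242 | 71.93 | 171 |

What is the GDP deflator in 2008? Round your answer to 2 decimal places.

144.58

Nominal GDP 2008 = 4.39·318 + 11.96·899 + 71.93·171 = 24448.09.
Real GDP 2008 (at 1999 prices) = 2.36·318 + 9.02·899 + 47.08·171 = 16910.14.
Deflator = Nominal/Real × 100 = 24448.09/16910.14 × 100 = 144.577.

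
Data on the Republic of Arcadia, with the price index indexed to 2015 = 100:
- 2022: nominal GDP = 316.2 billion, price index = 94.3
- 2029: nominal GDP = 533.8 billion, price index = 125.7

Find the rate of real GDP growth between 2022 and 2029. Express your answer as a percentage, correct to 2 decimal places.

Deflate each year: 2022 → 316.2/0.943 = 335.31; 2029 → 533.8/1.257 = 424.66.
So real GDP changed by 424.66/335.31 − 1 = 0.2665, i.e. 26.65%.

26.65%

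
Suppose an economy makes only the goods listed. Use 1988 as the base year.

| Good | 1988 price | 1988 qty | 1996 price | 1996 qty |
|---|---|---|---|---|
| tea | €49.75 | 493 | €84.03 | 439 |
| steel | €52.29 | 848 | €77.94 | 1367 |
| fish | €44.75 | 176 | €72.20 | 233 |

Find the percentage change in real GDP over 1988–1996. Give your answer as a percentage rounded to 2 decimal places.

Real GDP 1988 = Nominal GDP 1988 = 49.75·493 + 52.29·848 + 44.75·176 = 76744.67.
Real GDP 1996 (at 1988 prices) = 49.75·439 + 52.29·1367 + 44.75·233 = 103747.43.
Real growth = 103747.43/76744.67 − 1 = 0.3519.

35.19%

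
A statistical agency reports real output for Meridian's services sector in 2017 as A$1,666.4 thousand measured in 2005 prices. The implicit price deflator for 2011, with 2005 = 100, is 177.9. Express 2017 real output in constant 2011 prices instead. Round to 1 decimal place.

Real output in 2011 prices = Real output in 2005 prices × (P_2011/P_2005) = 1666.4 × 1.779 = 2964.53.

A$2,964.5 thousand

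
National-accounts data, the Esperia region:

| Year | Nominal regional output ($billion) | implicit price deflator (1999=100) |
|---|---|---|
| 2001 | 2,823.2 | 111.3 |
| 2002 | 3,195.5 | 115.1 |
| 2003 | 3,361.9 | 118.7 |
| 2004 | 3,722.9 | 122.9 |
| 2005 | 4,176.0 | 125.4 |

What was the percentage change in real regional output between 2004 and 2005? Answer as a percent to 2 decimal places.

Real regional output 2004 = 3722.9/1.229 = 3029.21.
Real regional output 2005 = 4176.0/1.254 = 3330.14.
Change = 3330.14/3029.21 − 1 = 0.0993.

9.93%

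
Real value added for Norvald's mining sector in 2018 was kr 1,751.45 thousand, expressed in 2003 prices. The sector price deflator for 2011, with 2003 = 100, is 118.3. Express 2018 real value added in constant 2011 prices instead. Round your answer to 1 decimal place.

kr 2,072.0 thousand

Real value added in 2011 prices = Real value added in 2003 prices × (P_2011/P_2003) = 1751.45 × 1.183 = 2071.97.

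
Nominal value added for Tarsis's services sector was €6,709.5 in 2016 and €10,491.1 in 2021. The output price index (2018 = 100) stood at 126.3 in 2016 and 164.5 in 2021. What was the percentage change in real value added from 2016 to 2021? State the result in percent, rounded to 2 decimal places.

20.05%

Deflate each year: 2016 → 6709.5/1.263 = 5312.35; 2021 → 10491.1/1.645 = 6377.57.
So real value added changed by 6377.57/5312.35 − 1 = 0.2005, i.e. 20.05%.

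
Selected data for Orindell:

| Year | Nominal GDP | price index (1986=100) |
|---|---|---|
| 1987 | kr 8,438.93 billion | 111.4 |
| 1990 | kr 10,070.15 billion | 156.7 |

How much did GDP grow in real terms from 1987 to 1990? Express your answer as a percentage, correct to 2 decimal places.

-15.17%

Deflate each year: 1987 → 8438.93/1.114 = 7575.34; 1990 → 10070.15/1.567 = 6426.39.
So real GDP changed by 6426.39/7575.34 − 1 = -0.1517, i.e. -15.17%.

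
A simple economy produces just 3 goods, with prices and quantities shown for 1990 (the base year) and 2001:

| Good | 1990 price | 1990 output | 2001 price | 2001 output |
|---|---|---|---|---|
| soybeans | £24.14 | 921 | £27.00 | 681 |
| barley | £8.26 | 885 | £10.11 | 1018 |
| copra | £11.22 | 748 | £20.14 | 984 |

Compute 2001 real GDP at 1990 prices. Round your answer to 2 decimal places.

Real GDP 2001 = Σ (p_1990 × q_2001) = 24.14·681 + 8.26·1018 + 11.22·984 = 35888.50.

£35888.50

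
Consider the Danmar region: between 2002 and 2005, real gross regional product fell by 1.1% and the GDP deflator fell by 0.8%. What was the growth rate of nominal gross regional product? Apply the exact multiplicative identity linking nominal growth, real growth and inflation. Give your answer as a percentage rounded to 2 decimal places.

(1 + g_nom) = (1 + g_real)(1 + π) = 0.9890 × 0.9920 = 0.98109.

-1.89%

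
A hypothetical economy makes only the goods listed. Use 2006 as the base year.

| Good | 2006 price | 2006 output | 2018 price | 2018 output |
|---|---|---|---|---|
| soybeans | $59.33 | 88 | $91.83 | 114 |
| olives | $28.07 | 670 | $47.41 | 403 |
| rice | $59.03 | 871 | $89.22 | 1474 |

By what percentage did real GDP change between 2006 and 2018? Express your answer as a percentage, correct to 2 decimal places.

Real GDP 2006 = Nominal GDP 2006 = 59.33·88 + 28.07·670 + 59.03·871 = 75443.07.
Real GDP 2018 (at 2006 prices) = 59.33·114 + 28.07·403 + 59.03·1474 = 105086.05.
Real growth = 105086.05/75443.07 − 1 = 0.3929.

39.29%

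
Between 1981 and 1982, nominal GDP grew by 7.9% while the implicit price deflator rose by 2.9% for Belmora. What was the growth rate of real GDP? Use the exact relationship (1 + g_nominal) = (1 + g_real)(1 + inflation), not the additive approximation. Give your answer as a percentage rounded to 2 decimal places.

4.86%

(1 + g_nom) = (1 + g_real)(1 + π), so g_real = 1.0790 / 1.0290 − 1 = 0.04859.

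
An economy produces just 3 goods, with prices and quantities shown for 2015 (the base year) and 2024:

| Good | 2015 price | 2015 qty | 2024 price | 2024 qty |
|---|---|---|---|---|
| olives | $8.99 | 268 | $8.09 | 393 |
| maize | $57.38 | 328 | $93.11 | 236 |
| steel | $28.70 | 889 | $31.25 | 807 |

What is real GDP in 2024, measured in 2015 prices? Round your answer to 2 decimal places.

Real GDP 2024 = Σ (p_2015 × q_2024) = 8.99·393 + 57.38·236 + 28.70·807 = 40235.65.

$40235.65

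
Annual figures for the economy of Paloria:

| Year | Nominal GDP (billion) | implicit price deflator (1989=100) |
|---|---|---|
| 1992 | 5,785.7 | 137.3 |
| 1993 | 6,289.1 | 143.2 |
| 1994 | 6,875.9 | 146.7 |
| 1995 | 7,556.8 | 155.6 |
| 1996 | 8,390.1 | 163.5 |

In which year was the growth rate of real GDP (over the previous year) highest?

1993: real = 6289.1/1.432 = 4391.83; growth vs 1992 (4213.91) = 4.22%.
1994: real = 6875.9/1.467 = 4687.05; growth vs 1993 (4391.83) = 6.72%.
1995: real = 7556.8/1.556 = 4856.56; growth vs 1994 (4687.05) = 3.62%.
1996: real = 8390.1/1.635 = 5131.56; growth vs 1995 (4856.56) = 5.66%.

1994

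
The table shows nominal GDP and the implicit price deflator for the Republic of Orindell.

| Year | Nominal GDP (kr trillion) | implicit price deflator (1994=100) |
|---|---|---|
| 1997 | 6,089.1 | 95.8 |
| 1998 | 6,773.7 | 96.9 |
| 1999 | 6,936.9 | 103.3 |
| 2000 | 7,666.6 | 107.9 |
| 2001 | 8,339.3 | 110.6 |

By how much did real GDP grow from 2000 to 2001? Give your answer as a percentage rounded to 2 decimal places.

6.12%

Real GDP 2000 = 7666.6/1.079 = 7105.28.
Real GDP 2001 = 8339.3/1.106 = 7540.05.
Change = 7540.05/7105.28 − 1 = 0.0612.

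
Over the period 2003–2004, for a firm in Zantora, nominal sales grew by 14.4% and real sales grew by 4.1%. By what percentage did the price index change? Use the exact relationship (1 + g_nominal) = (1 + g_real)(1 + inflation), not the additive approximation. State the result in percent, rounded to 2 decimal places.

9.89%

(1 + g_nom) = (1 + g_real)(1 + π), so π = 1.1440 / 1.0410 − 1 = 0.09894.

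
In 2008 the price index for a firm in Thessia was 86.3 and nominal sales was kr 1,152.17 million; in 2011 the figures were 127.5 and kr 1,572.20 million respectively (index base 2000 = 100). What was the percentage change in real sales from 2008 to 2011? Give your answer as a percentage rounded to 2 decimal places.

-7.64%

Real sales 2008 = 1152.17 / 0.863 = 1335.08.
Real sales 2011 = 1572.20 / 1.275 = 1233.10.
Real growth = 1233.10 / 1335.08 − 1 = -0.0764.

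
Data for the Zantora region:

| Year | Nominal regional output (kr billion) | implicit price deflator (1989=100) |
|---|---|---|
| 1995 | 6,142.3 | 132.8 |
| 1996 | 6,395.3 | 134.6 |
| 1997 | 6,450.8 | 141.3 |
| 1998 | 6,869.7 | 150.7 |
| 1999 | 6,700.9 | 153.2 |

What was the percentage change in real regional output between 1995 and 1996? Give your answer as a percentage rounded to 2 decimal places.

2.73%

Real regional output 1995 = 6142.3/1.328 = 4625.23.
Real regional output 1996 = 6395.3/1.346 = 4751.34.
Change = 4751.34/4625.23 − 1 = 0.0273.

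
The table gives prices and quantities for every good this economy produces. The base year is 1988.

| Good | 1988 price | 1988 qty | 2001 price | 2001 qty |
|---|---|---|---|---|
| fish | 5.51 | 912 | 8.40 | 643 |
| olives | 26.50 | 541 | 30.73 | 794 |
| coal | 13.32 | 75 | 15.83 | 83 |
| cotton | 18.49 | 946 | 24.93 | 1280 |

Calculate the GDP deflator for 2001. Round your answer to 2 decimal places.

127.69

Nominal GDP 2001 = 8.40·643 + 30.73·794 + 15.83·83 + 24.93·1280 = 63025.11.
Real GDP 2001 (at 1988 prices) = 5.51·643 + 26.50·794 + 13.32·83 + 18.49·1280 = 49356.69.
Deflator = Nominal/Real × 100 = 63025.11/49356.69 × 100 = 127.693.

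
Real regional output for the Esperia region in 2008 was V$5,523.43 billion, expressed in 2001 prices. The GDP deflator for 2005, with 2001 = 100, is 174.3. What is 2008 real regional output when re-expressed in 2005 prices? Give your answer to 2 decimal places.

V$9,627.34 billion

Real regional output in 2005 prices = Real regional output in 2001 prices × (P_2005/P_2001) = 5523.43 × 1.743 = 9627.34.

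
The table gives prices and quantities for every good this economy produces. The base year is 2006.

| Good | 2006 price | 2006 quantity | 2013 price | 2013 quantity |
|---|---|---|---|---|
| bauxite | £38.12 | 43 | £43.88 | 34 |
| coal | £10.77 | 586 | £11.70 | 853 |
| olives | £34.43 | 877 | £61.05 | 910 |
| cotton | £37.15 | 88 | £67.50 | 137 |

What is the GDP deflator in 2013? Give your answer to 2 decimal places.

162.62

Nominal GDP 2013 = 43.88·34 + 11.70·853 + 61.05·910 + 67.50·137 = 76275.02.
Real GDP 2013 (at 2006 prices) = 38.12·34 + 10.77·853 + 34.43·910 + 37.15·137 = 46903.74.
Deflator = Nominal/Real × 100 = 76275.02/46903.74 × 100 = 162.620.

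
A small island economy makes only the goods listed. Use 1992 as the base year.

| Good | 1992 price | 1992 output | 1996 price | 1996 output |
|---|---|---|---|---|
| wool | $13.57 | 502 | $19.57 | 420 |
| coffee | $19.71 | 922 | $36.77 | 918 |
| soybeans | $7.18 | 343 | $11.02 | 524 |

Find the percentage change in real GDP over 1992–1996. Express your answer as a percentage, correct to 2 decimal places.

0.39%

Real GDP 1992 = Nominal GDP 1992 = 13.57·502 + 19.71·922 + 7.18·343 = 27447.50.
Real GDP 1996 (at 1992 prices) = 13.57·420 + 19.71·918 + 7.18·524 = 27555.50.
Real growth = 27555.50/27447.50 − 1 = 0.0039.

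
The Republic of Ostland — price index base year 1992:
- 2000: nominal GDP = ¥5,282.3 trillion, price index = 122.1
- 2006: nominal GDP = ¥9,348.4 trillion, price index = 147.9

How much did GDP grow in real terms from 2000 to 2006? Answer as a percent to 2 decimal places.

46.10%

Deflate each year: 2000 → 5282.3/1.221 = 4326.21; 2006 → 9348.4/1.479 = 6320.76.
So real GDP changed by 6320.76/4326.21 − 1 = 0.4610, i.e. 46.10%.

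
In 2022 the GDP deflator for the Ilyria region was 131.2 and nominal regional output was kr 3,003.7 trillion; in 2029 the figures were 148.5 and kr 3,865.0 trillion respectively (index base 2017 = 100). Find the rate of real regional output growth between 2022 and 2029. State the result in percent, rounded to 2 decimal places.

13.68%

Deflate each year: 2022 → 3003.7/1.312 = 2289.41; 2029 → 3865.0/1.485 = 2602.69.
So real regional output changed by 2602.69/2289.41 − 1 = 0.1368, i.e. 13.68%.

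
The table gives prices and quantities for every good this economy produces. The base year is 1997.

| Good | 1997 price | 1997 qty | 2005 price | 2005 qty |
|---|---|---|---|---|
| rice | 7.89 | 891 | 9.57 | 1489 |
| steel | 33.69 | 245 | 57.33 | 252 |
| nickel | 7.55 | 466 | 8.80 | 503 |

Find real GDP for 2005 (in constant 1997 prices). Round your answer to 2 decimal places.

24035.74

Real GDP 2005 = Σ (p_1997 × q_2005) = 7.89·1489 + 33.69·252 + 7.55·503 = 24035.74.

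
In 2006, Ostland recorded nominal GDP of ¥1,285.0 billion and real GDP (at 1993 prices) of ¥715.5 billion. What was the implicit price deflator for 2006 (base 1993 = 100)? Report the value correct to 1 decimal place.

179.6

implicit price deflator = (Nominal / Real) × 100 = 1285.0 / 715.5 × 100 = 179.59.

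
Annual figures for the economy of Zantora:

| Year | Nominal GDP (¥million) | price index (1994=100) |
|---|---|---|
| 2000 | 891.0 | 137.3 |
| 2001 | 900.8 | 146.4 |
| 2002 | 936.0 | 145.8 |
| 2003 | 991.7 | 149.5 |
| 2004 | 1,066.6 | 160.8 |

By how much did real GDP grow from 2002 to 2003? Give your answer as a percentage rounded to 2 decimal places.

3.33%

Real GDP 2002 = 936.0/1.458 = 641.98.
Real GDP 2003 = 991.7/1.495 = 663.34.
Change = 663.34/641.98 − 1 = 0.0333.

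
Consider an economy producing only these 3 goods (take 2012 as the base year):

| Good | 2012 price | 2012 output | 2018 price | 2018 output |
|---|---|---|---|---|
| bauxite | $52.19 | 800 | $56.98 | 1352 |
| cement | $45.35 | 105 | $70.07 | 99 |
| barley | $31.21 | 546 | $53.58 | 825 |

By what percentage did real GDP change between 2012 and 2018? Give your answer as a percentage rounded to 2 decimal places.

58.60%

Real GDP 2012 = Nominal GDP 2012 = 52.19·800 + 45.35·105 + 31.21·546 = 63554.41.
Real GDP 2018 (at 2012 prices) = 52.19·1352 + 45.35·99 + 31.21·825 = 100798.78.
Real growth = 100798.78/63554.41 − 1 = 0.5860.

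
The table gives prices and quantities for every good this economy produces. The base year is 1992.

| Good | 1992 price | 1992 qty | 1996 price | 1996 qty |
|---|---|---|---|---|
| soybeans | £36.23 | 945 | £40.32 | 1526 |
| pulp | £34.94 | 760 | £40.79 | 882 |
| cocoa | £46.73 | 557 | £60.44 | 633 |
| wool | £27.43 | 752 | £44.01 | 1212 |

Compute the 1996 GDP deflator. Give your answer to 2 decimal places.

126.98

Nominal GDP 1996 = 40.32·1526 + 40.79·882 + 60.44·633 + 44.01·1212 = 189103.74.
Real GDP 1996 (at 1992 prices) = 36.23·1526 + 34.94·882 + 46.73·633 + 27.43·1212 = 148929.31.
Deflator = Nominal/Real × 100 = 189103.74/148929.31 × 100 = 126.976.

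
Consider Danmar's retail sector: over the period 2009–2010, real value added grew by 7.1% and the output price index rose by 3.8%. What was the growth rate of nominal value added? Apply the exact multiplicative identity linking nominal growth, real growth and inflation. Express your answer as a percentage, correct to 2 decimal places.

11.17%

(1 + g_nom) = (1 + g_real)(1 + π) = 1.0710 × 1.0380 = 1.11170.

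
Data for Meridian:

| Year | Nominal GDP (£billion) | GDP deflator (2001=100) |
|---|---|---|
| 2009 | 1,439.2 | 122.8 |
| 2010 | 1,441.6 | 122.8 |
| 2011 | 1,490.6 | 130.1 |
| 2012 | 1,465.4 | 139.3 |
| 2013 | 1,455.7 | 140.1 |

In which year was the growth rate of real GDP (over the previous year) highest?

2010: real = 1441.6/1.228 = 1173.94; growth vs 2009 (1171.99) = 0.17%.
2011: real = 1490.6/1.301 = 1145.73; growth vs 2010 (1173.94) = -2.40%.
2012: real = 1465.4/1.393 = 1051.97; growth vs 2011 (1145.73) = -8.18%.
2013: real = 1455.7/1.401 = 1039.04; growth vs 2012 (1051.97) = -1.23%.

2010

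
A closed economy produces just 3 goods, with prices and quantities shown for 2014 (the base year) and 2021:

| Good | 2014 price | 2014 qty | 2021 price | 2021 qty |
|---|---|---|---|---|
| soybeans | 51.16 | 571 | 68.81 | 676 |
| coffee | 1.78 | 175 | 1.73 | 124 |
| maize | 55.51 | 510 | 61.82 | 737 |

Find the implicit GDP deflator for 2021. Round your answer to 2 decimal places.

Nominal GDP 2021 = 68.81·676 + 1.73·124 + 61.82·737 = 92291.42.
Real GDP 2021 (at 2014 prices) = 51.16·676 + 1.78·124 + 55.51·737 = 75715.75.
Deflator = Nominal/Real × 100 = 92291.42/75715.75 × 100 = 121.892.

121.89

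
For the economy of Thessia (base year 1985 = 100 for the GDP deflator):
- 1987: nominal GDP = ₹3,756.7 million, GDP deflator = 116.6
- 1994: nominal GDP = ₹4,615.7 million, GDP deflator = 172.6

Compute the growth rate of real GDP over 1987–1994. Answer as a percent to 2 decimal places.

Deflate each year: 1987 → 3756.7/1.166 = 3221.87; 1994 → 4615.7/1.726 = 2674.22.
So real GDP changed by 2674.22/3221.87 − 1 = -0.1700, i.e. -17.00%.

-17.00%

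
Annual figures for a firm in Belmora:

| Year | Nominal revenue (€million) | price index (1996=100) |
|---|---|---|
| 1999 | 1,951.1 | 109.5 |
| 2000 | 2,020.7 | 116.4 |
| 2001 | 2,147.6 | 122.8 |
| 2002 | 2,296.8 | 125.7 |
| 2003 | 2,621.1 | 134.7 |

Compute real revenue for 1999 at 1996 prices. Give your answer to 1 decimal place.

Real revenue 1999 = 1951.1 / 1.095 = 1781.83.

€1,781.8 million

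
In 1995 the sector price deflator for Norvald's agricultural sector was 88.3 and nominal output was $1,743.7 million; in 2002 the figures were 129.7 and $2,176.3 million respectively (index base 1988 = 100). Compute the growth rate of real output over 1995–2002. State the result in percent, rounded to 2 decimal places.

Real output 1995 = 1743.7 / 0.883 = 1974.75.
Real output 2002 = 2176.3 / 1.297 = 1677.95.
Real growth = 1677.95 / 1974.75 − 1 = -0.1503.

-15.03%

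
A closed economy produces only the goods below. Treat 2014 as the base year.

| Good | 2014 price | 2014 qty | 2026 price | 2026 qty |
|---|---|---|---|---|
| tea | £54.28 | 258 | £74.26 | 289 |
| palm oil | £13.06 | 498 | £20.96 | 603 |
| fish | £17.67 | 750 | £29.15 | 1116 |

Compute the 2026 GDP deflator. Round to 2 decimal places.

153.95

Nominal GDP 2026 = 74.26·289 + 20.96·603 + 29.15·1116 = 66631.42.
Real GDP 2026 (at 2014 prices) = 54.28·289 + 13.06·603 + 17.67·1116 = 43281.82.
Deflator = Nominal/Real × 100 = 66631.42/43281.82 × 100 = 153.948.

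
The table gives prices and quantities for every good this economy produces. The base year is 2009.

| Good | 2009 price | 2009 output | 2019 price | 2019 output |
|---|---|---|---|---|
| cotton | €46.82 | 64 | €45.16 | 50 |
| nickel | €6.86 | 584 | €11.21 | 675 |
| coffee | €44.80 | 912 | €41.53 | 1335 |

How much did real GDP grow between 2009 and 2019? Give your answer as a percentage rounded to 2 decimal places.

Real GDP 2009 = Nominal GDP 2009 = 46.82·64 + 6.86·584 + 44.80·912 = 47860.32.
Real GDP 2019 (at 2009 prices) = 46.82·50 + 6.86·675 + 44.80·1335 = 66779.50.
Real growth = 66779.50/47860.32 − 1 = 0.3953.

39.53%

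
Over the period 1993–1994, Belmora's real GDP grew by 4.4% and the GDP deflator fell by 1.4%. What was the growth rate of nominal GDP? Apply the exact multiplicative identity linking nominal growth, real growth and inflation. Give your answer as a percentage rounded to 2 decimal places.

(1 + g_nom) = (1 + g_real)(1 + π) = 1.0440 × 0.9860 = 1.02938.

2.94%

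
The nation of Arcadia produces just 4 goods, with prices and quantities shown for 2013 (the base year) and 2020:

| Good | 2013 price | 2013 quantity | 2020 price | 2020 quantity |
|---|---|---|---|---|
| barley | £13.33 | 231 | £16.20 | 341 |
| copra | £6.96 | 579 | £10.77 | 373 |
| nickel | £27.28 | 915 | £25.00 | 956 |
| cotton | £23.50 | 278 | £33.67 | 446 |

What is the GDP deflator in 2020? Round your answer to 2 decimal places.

110.88

Nominal GDP 2020 = 16.20·341 + 10.77·373 + 25.00·956 + 33.67·446 = 48458.23.
Real GDP 2020 (at 2013 prices) = 13.33·341 + 6.96·373 + 27.28·956 + 23.50·446 = 43702.29.
Deflator = Nominal/Real × 100 = 48458.23/43702.29 × 100 = 110.883.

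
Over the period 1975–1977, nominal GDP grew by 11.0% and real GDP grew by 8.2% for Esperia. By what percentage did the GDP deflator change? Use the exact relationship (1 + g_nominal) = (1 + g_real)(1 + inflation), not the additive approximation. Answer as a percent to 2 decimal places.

2.59%

(1 + g_nom) = (1 + g_real)(1 + π), so π = 1.1100 / 1.0820 − 1 = 0.02588.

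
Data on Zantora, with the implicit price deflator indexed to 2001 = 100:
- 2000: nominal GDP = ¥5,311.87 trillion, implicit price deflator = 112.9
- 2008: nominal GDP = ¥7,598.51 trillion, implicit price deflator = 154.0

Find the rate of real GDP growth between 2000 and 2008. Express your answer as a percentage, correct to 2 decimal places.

Deflate each year: 2000 → 5311.87/1.129 = 4704.93; 2008 → 7598.51/1.540 = 4934.10.
So real GDP changed by 4934.10/4704.93 − 1 = 0.0487, i.e. 4.87%.

4.87%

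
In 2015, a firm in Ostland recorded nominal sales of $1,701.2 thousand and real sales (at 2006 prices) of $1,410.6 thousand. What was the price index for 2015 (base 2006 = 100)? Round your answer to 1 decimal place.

120.6

price index = (Nominal / Real) × 100 = 1701.2 / 1410.6 × 100 = 120.60.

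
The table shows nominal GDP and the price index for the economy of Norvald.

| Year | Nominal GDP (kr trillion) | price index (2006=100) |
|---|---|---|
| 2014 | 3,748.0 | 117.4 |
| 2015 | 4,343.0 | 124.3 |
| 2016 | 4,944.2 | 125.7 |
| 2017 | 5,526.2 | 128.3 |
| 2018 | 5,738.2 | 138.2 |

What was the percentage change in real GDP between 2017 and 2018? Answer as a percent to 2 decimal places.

-3.60%

Real GDP 2017 = 5526.2/1.283 = 4307.25.
Real GDP 2018 = 5738.2/1.382 = 4152.10.
Change = 4152.10/4307.25 − 1 = -0.0360.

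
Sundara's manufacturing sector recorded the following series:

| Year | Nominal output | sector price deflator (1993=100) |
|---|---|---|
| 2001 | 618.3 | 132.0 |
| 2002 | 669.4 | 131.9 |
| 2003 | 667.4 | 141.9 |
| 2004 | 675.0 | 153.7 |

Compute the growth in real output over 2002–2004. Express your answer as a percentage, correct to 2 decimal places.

Real output 2002 = 669.4/1.319 = 507.51.
Real output 2004 = 675.0/1.537 = 439.17.
Change = 439.17/507.51 − 1 = -0.1347.

-13.47%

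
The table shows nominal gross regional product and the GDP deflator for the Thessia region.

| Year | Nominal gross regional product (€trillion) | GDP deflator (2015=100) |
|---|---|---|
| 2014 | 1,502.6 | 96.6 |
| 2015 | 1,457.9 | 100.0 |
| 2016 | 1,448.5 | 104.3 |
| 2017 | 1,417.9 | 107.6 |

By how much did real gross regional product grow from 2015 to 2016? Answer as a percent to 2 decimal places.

Real gross regional product 2015 = 1457.9/1.000 = 1457.90.
Real gross regional product 2016 = 1448.5/1.043 = 1388.78.
Change = 1388.78/1457.90 − 1 = -0.0474.

-4.74%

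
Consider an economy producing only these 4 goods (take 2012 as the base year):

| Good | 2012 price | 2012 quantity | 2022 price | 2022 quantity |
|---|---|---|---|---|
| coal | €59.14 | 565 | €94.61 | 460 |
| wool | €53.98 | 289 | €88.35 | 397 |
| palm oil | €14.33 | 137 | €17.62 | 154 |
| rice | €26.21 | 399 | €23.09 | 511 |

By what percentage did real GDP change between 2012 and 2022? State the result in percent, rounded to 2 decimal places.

4.56%

Real GDP 2012 = Nominal GDP 2012 = 59.14·565 + 53.98·289 + 14.33·137 + 26.21·399 = 61435.32.
Real GDP 2022 (at 2012 prices) = 59.14·460 + 53.98·397 + 14.33·154 + 26.21·511 = 64234.59.
Real growth = 64234.59/61435.32 − 1 = 0.0456.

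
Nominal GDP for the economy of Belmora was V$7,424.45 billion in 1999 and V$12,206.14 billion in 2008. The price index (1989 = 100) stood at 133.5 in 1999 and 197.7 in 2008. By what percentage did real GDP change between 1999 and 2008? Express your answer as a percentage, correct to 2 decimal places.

Deflate each year: 1999 → 7424.45/1.335 = 5561.39; 2008 → 12206.14/1.977 = 6174.07.
So real GDP changed by 6174.07/5561.39 − 1 = 0.1102, i.e. 11.02%.

11.02%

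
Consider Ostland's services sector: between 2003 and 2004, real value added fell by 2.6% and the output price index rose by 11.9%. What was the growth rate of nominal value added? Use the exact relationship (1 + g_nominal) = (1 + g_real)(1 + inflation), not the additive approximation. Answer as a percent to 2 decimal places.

8.99%

(1 + g_nom) = (1 + g_real)(1 + π) = 0.9740 × 1.1190 = 1.08991.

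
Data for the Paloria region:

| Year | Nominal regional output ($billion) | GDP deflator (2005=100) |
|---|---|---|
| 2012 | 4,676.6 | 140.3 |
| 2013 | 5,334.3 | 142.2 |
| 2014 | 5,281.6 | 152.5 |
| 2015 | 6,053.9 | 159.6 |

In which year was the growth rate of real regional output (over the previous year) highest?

2013: real = 5334.3/1.422 = 3751.27; growth vs 2012 (3333.29) = 12.54%.
2014: real = 5281.6/1.525 = 3463.34; growth vs 2013 (3751.27) = -7.68%.
2015: real = 6053.9/1.596 = 3793.17; growth vs 2014 (3463.34) = 9.52%.

2013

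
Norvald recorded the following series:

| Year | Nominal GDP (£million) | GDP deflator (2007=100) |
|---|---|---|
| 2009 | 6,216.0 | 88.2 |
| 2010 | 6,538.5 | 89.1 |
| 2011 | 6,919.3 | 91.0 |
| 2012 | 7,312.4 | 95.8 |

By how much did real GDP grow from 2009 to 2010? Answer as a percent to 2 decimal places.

Real GDP 2009 = 6216.0/0.882 = 7047.62.
Real GDP 2010 = 6538.5/0.891 = 7338.38.
Change = 7338.38/7047.62 − 1 = 0.0413.

4.13%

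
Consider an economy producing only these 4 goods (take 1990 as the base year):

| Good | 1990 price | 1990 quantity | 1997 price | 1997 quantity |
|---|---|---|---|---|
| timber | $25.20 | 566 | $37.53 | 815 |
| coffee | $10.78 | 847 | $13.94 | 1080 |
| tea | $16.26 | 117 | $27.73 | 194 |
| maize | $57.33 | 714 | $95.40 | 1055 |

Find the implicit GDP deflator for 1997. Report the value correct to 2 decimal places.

Nominal GDP 1997 = 37.53·815 + 13.94·1080 + 27.73·194 + 95.40·1055 = 151668.77.
Real GDP 1997 (at 1990 prices) = 25.20·815 + 10.78·1080 + 16.26·194 + 57.33·1055 = 95817.99.
Deflator = Nominal/Real × 100 = 151668.77/95817.99 × 100 = 158.288.

158.29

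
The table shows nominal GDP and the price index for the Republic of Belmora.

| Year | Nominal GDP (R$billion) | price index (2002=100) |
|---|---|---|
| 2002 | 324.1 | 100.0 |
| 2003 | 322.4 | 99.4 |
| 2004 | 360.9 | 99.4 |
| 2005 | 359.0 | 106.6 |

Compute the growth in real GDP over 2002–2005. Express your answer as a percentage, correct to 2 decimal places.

Real GDP 2002 = 324.1/1.000 = 324.10.
Real GDP 2005 = 359.0/1.066 = 336.77.
Change = 336.77/324.10 − 1 = 0.0391.

3.91%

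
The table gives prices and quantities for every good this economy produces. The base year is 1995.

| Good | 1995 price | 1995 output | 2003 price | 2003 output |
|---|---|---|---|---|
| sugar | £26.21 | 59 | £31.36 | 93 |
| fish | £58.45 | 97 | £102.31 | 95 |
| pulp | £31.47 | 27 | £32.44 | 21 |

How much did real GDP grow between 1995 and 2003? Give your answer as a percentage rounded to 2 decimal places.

7.26%

Real GDP 1995 = Nominal GDP 1995 = 26.21·59 + 58.45·97 + 31.47·27 = 8065.73.
Real GDP 2003 (at 1995 prices) = 26.21·93 + 58.45·95 + 31.47·21 = 8651.15.
Real growth = 8651.15/8065.73 − 1 = 0.0726.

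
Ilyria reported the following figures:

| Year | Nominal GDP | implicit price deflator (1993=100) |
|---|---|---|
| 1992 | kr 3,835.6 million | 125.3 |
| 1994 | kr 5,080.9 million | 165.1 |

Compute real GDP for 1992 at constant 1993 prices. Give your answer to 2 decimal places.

kr 3,061.13 million

Real GDP = Nominal / (implicit price deflator/100) = 3835.6 / 1.253 = 3061.13.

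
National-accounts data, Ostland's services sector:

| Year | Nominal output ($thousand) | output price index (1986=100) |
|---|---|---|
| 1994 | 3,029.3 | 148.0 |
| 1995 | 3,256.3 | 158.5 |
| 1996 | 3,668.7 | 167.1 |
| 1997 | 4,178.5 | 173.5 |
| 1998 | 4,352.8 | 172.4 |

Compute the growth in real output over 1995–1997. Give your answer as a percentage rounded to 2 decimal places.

Real output 1995 = 3256.3/1.585 = 2054.45.
Real output 1997 = 4178.5/1.735 = 2408.36.
Change = 2408.36/2054.45 − 1 = 0.1723.

17.23%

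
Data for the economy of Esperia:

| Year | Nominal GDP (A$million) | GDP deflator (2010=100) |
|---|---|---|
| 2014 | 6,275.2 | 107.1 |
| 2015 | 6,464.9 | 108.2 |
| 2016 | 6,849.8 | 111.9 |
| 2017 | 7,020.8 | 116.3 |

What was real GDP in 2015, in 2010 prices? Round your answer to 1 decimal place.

Real GDP 2015 = 6464.9 / 1.082 = 5974.95.

A$5,975.0 million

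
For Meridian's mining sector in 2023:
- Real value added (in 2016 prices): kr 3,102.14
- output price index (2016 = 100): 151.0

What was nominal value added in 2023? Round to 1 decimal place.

kr 4,684.2

Nominal value added = Real × (output price index/100) = 3102.14 × 1.510 = 4684.23.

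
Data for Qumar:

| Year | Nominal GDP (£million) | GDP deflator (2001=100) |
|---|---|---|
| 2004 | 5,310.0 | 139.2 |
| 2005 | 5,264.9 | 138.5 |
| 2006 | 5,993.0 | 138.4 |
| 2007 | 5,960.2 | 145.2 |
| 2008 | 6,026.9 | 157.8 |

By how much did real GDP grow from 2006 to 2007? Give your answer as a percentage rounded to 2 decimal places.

Real GDP 2006 = 5993.0/1.384 = 4330.20.
Real GDP 2007 = 5960.2/1.452 = 4104.82.
Change = 4104.82/4330.20 − 1 = -0.0520.

-5.20%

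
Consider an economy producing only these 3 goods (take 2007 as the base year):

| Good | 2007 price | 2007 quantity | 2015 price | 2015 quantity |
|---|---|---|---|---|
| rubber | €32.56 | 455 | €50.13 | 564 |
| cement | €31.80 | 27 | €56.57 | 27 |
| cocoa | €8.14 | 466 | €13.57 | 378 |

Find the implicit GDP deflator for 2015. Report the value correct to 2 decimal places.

156.64

Nominal GDP 2015 = 50.13·564 + 56.57·27 + 13.57·378 = 34930.17.
Real GDP 2015 (at 2007 prices) = 32.56·564 + 31.80·27 + 8.14·378 = 22299.36.
Deflator = Nominal/Real × 100 = 34930.17/22299.36 × 100 = 156.642.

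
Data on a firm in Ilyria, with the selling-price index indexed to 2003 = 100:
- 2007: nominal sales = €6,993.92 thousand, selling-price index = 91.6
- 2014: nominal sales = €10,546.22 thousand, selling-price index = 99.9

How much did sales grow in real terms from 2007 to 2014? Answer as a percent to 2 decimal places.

38.26%

Real sales 2007 = 6993.92 / 0.916 = 7635.28.
Real sales 2014 = 10546.22 / 0.999 = 10556.78.
Real growth = 10556.78 / 7635.28 − 1 = 0.3826.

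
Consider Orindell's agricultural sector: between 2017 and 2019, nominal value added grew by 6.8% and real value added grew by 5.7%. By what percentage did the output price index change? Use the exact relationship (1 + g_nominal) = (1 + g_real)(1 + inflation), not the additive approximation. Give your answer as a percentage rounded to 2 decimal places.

(1 + g_nom) = (1 + g_real)(1 + π), so π = 1.0680 / 1.0570 − 1 = 0.01041.

1.04%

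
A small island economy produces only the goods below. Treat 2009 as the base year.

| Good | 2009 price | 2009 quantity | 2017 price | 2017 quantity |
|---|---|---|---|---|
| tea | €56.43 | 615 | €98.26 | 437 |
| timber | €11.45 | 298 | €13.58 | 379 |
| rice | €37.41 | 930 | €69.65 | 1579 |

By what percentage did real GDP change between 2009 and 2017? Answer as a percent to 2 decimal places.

Real GDP 2009 = Nominal GDP 2009 = 56.43·615 + 11.45·298 + 37.41·930 = 72907.85.
Real GDP 2017 (at 2009 prices) = 56.43·437 + 11.45·379 + 37.41·1579 = 88069.85.
Real growth = 88069.85/72907.85 − 1 = 0.2080.

20.80%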